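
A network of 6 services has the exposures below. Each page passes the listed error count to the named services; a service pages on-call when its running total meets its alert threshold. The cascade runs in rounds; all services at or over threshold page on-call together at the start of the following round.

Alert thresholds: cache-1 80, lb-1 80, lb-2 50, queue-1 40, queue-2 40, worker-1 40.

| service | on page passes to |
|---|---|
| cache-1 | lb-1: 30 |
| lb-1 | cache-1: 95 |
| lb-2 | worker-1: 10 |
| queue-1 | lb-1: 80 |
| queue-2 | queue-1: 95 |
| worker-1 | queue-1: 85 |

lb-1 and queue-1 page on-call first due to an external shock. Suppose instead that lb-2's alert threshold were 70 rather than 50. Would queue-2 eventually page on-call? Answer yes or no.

no

With lb-2's alert threshold at 70:
Round 1 — lb-1, queue-1 page on-call (initial).
  cache-1: +95 → 95 ≥ 80
Round 2 — cache-1 pages on-call.
No further pages.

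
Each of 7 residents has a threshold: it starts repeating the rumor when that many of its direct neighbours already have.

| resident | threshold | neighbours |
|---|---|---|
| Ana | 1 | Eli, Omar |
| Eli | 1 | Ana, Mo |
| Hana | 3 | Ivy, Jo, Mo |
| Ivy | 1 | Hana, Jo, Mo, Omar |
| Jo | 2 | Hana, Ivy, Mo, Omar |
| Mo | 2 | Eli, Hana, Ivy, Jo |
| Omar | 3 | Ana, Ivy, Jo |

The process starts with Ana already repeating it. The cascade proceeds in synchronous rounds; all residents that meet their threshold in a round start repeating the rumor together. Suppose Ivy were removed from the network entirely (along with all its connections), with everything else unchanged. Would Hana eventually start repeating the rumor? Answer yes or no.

no

With Ivy removed:
Round 1 — Ana starts repeating the rumor (initial).
Round 2 — checking thresholds:
  Eli: 1 of 2 neighbours ≥ 1, starts repeating the rumor.
  Omar: 1 of 2 neighbours < 3, holds.
Round 3 — no new spreads; cascade stops.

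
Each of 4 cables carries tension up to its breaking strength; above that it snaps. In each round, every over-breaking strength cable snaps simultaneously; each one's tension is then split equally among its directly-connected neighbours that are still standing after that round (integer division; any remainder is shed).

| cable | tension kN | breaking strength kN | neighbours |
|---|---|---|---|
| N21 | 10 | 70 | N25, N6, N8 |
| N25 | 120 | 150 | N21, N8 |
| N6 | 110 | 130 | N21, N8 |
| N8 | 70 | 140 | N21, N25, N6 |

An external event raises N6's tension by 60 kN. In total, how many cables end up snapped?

Round 1 — N6 at 170 > 130. N6 snaps.
  N6 sheds 170 kN to N21, N8: 85 each.
    N21: 10+85 = 95 > 70
    N8: 70+85 = 155 > 140
Round 2 — N21, N8 snap.
  N21 sheds 95 kN to N25: 95 each.
    N25: 120+95 = 215 > 150
  N8 sheds 155 kN to N25: 155 each.
    N25: 215+155 = 370 > 150
Round 3 — N25 snaps.
  N25 sheds 370 kN: no online neighbours, lost.
No further breaks.

4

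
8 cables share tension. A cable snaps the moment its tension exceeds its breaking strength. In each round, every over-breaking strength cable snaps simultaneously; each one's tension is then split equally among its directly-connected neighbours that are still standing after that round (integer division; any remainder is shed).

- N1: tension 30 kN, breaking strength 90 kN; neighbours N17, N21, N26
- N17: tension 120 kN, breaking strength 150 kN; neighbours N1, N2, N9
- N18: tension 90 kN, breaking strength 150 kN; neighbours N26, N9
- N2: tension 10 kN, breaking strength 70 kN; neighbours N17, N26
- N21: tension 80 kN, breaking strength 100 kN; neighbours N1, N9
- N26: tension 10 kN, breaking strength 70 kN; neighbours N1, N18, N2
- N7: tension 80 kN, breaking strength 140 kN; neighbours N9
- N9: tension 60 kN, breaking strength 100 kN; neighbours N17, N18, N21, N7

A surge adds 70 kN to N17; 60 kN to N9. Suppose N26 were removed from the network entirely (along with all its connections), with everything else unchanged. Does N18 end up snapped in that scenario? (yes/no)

With N26 removed:
Round 1 — N17 at 190 > 150; N9 at 120 > 100. N17, N9 snap.
  N17 sheds 190 kN to N1, N2: 95 each.
    N1: 30+95 = 125 > 90
    N2: 10+95 = 105 > 70
  N9 sheds 120 kN to N18, N21, N7: 40 each.
    N18: 90+40 = 130 ≤ 150
    N21: 80+40 = 120 > 100
    N7: 80+40 = 120 ≤ 140
Round 2 — N1, N2, N21 snap.
  N1 sheds 125 kN: no online neighbours, lost.
  N2 sheds 105 kN: no online neighbours, lost.
  N21 sheds 120 kN: no online neighbours, lost.
No further breaks.

no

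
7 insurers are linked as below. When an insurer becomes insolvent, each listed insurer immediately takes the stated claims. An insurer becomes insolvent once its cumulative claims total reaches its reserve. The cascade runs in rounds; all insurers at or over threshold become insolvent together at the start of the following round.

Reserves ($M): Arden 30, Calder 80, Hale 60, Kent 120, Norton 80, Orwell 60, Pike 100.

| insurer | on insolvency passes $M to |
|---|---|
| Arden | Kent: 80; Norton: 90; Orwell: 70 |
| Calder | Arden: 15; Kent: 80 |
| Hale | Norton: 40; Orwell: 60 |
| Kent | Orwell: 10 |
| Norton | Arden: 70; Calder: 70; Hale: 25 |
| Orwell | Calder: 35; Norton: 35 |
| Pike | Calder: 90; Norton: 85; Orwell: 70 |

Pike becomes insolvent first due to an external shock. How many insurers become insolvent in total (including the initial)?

Round 1 — Pike becomes insolvent (initial).
  Calder: +90 → 90 ≥ 80
  Norton: +85 → 85 ≥ 80
  Orwell: +70 → 70 ≥ 60
Round 2 — Calder, Norton, Orwell become insolvent.
  Arden: +15+70 → 85 ≥ 30
  Hale: +25 → 25 < 60
  Kent: +80 → 80 < 120
Round 3 — Arden becomes insolvent.
  Kent: +80 → 160 ≥ 120
Round 4 — Kent becomes insolvent.
No further insolvencies.

6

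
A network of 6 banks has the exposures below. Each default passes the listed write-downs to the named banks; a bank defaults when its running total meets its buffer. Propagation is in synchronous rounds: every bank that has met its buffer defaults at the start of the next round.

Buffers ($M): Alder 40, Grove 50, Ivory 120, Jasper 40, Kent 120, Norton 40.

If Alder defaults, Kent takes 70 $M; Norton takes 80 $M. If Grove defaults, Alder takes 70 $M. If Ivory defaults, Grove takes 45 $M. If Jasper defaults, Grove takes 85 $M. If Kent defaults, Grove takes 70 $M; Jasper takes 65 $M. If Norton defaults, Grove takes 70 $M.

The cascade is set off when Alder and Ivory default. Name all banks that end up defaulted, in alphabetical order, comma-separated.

Alder, Grove, Ivory, Norton

Round 1 — Alder, Ivory default (initial).
  Grove: +45 → 45 < 50
  Kent: +70 → 70 < 120
  Norton: +80 → 80 ≥ 40
Round 2 — Norton defaults.
  Grove: +70 → 115 ≥ 50
Round 3 — Grove defaults.
No further defaults.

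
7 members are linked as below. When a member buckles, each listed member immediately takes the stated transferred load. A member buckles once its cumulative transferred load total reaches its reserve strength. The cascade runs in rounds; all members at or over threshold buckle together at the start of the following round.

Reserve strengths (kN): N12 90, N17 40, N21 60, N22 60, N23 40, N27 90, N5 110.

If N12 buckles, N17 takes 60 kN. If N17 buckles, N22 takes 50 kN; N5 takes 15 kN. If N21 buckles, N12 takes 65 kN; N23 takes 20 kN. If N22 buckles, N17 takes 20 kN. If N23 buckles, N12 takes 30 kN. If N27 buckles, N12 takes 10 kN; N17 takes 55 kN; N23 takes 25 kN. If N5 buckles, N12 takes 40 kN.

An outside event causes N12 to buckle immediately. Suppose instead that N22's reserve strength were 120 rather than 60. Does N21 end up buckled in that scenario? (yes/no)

With N22's reserve strength at 120:
Round 1 — N12 buckles (initial).
  N17: +60 → 60 ≥ 40
Round 2 — N17 buckles.
  N22: +50 → 50 < 120
  N5: +15 → 15 < 110
No further bucklings.

no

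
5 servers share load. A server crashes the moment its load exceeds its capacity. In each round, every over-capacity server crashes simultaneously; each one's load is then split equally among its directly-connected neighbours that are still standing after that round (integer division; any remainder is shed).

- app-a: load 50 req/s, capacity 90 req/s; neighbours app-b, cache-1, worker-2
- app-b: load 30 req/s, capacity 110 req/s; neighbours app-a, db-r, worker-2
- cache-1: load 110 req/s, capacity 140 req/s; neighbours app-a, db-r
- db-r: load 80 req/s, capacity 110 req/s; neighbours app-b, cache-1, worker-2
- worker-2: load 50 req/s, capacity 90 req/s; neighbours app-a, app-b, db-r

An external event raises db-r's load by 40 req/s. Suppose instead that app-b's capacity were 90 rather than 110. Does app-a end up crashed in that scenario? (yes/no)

yes

With app-b's capacity at 90:
Round 1 — db-r at 120 > 110. db-r crashes.
  db-r sheds 120 req/s to app-b, cache-1, worker-2: 40 each.
    app-b: 30+40 = 70 ≤ 90
    cache-1: 110+40 = 150 > 140
    worker-2: 50+40 = 90 ≤ 90
Round 2 — cache-1 crashes.
  cache-1 sheds 150 req/s to app-a: 150 each.
    app-a: 50+150 = 200 > 90
Round 3 — app-a crashes.
  app-a sheds 200 req/s to app-b, worker-2: 100 each.
    app-b: 70+100 = 170 > 90
    worker-2: 90+100 = 190 > 90
Round 4 — app-b, worker-2 crash.
  app-b sheds 170 req/s: no online neighbours, lost.
  worker-2 sheds 190 req/s: no online neighbours, lost.
No further crashes.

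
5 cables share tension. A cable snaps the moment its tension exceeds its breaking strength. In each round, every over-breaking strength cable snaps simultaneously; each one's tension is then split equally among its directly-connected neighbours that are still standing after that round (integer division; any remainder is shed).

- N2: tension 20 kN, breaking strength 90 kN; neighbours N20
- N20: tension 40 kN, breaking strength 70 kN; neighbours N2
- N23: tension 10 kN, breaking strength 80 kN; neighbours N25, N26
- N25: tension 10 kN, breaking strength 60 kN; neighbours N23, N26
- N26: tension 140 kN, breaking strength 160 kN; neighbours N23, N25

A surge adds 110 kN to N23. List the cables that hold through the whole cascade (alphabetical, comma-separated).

N2, N20

Round 1 — N23 at 120 > 80. N23 snaps.
  N23 sheds 120 kN to N25, N26: 60 each.
    N25: 10+60 = 70 > 60
    N26: 140+60 = 200 > 160
Round 2 — N25, N26 snap.
  N25 sheds 70 kN: no online neighbours, lost.
  N26 sheds 200 kN: no online neighbours, lost.
No further breaks.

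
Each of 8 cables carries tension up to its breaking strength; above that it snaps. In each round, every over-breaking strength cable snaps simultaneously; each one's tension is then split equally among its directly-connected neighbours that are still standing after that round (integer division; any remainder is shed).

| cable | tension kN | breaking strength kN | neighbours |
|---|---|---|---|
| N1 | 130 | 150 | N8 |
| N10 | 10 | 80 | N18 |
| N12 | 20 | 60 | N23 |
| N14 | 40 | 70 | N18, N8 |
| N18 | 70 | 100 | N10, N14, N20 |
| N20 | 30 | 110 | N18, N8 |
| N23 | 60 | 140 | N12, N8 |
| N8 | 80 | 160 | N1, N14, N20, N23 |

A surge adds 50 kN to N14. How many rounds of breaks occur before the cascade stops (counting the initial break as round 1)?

2

Round 1 — N14 at 90 > 70. N14 snaps.
  N14 sheds 90 kN to N18, N8: 45 each.
    N18: 70+45 = 115 > 100
    N8: 80+45 = 125 ≤ 160
Round 2 — N18 snaps.
  N18 sheds 115 kN to N10, N20: 57 each (1 lost).
    N10: 10+57 = 67 ≤ 80
    N20: 30+57 = 87 ≤ 110
No further breaks.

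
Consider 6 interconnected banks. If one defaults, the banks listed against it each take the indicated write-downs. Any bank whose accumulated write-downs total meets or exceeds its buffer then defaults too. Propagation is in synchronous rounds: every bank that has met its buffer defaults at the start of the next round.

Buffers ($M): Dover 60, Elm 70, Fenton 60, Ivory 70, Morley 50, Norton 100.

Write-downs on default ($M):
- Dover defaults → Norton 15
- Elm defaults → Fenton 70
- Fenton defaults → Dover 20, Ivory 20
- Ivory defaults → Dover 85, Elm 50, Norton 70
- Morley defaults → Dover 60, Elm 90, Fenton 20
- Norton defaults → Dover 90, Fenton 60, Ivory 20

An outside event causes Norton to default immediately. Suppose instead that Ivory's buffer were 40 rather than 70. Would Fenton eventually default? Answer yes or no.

yes

With Ivory's buffer at 40:
Round 1 — Norton defaults (initial).
  Dover: +90 → 90 ≥ 60
  Fenton: +60 → 60 ≥ 60
  Ivory: +20 → 20 < 40
Round 2 — Dover, Fenton default.
  Ivory: +20 → 40 ≥ 40
Round 3 — Ivory defaults.
  Elm: +50 → 50 < 70
No further defaults.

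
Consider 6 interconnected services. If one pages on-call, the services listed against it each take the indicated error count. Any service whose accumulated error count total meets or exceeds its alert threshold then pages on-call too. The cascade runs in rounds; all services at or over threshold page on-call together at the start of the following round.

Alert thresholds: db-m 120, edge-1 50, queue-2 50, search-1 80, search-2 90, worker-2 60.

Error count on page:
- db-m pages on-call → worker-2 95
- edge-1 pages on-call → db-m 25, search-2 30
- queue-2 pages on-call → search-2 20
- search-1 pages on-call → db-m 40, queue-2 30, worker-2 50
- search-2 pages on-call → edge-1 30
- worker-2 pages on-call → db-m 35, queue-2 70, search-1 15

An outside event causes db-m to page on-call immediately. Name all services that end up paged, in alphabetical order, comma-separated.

Round 1 — db-m pages on-call (initial).
  worker-2: +95 → 95 ≥ 60
Round 2 — worker-2 pages on-call.
  queue-2: +70 → 70 ≥ 50
  search-1: +15 → 15 < 80
Round 3 — queue-2 pages on-call.
  search-2: +20 → 20 < 90
No further pages.

db-m, queue-2, worker-2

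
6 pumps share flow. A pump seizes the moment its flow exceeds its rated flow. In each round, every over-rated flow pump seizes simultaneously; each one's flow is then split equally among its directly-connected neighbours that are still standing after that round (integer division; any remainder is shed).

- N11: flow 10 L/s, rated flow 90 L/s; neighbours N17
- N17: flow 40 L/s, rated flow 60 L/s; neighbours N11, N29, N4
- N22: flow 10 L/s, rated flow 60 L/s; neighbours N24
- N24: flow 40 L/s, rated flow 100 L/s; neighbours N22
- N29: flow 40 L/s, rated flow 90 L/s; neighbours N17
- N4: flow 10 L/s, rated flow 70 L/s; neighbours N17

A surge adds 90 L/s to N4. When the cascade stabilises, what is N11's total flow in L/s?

80

Round 1 — N4 at 100 > 70. N4 seizes.
  N4 sheds 100 L/s to N17: 100 each.
    N17: 40+100 = 140 > 60
Round 2 — N17 seizes.
  N17 sheds 140 L/s to N11, N29: 70 each.
    N11: 10+70 = 80 ≤ 90
    N29: 40+70 = 110 > 90
Round 3 — N29 seizes.
  N29 sheds 110 L/s: no online neighbours, lost.
No further seizures.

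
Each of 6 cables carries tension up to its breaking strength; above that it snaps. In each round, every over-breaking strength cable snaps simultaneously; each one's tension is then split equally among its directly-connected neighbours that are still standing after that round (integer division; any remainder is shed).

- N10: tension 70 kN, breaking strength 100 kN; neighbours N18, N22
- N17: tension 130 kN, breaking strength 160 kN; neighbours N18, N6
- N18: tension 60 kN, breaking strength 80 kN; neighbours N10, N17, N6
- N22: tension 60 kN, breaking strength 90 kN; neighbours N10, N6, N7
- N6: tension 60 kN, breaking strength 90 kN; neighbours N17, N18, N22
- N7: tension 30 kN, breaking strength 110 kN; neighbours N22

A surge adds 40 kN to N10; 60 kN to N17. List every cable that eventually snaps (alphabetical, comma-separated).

Round 1 — N10 at 110 > 100; N17 at 190 > 160. N10, N17 snap.
  N10 sheds 110 kN to N18, N22: 55 each.
    N18: 60+55 = 115 > 80
    N22: 60+55 = 115 > 90
  N17 sheds 190 kN to N18, N6: 95 each.
    N18: 115+95 = 210 > 80
    N6: 60+95 = 155 > 90
Round 2 — N18, N22, N6 snap.
  N18 sheds 210 kN: no online neighbours, lost.
  N22 sheds 115 kN to N7: 115 each.
    N7: 30+115 = 145 > 110
  N6 sheds 155 kN: no online neighbours, lost.
Round 3 — N7 snaps.
  N7 sheds 145 kN: no online neighbours, lost.
No further breaks.

N10, N17, N18, N22, N6, N7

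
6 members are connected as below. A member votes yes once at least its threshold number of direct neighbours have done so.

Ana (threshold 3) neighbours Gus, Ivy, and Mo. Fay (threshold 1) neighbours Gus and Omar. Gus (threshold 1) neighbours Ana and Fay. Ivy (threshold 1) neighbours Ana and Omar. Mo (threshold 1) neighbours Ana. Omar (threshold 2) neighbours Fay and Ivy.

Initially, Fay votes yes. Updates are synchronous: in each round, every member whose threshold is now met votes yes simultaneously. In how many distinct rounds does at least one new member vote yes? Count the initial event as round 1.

2

Round 1 — Fay votes yes (initial).
Round 2 — checking thresholds:
  Gus: 1 of 2 neighbours ≥ 1, votes yes.
  Omar: 1 of 2 neighbours < 2, below threshold.
Round 3 — no new yes votes; cascade stops.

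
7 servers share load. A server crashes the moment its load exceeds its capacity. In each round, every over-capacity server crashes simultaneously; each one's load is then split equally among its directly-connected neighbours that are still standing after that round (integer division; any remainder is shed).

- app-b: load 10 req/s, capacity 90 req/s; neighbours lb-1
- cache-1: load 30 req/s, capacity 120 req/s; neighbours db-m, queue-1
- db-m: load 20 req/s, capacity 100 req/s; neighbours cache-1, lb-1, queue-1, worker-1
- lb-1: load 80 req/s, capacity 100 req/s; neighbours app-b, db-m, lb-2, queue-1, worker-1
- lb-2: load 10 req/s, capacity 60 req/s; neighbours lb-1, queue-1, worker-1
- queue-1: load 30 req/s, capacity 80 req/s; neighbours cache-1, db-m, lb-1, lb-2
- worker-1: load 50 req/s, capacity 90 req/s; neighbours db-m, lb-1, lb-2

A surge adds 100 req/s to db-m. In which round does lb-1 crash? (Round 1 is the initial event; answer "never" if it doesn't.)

2

Round 1 — db-m at 120 > 100. db-m crashes.
  db-m sheds 120 req/s to cache-1, lb-1, queue-1, worker-1: 30 each.
    cache-1: 30+30 = 60 ≤ 120
    lb-1: 80+30 = 110 > 100
    queue-1: 30+30 = 60 ≤ 80
    worker-1: 50+30 = 80 ≤ 90
Round 2 — lb-1 crashes.
  lb-1 sheds 110 req/s to app-b, lb-2, queue-1, worker-1: 27 each (2 lost).
    app-b: 10+27 = 37 ≤ 90
    lb-2: 10+27 = 37 ≤ 60
    queue-1: 60+27 = 87 > 80
    worker-1: 80+27 = 107 > 90
Round 3 — queue-1, worker-1 crash.
  queue-1 sheds 87 req/s to cache-1, lb-2: 43 each (1 lost).
    cache-1: 60+43 = 103 ≤ 120
    lb-2: 37+43 = 80 > 60
  worker-1 sheds 107 req/s to lb-2: 107 each.
    lb-2: 80+107 = 187 > 60
Round 4 — lb-2 crashes.
  lb-2 sheds 187 req/s: no online neighbours, lost.
No further crashes.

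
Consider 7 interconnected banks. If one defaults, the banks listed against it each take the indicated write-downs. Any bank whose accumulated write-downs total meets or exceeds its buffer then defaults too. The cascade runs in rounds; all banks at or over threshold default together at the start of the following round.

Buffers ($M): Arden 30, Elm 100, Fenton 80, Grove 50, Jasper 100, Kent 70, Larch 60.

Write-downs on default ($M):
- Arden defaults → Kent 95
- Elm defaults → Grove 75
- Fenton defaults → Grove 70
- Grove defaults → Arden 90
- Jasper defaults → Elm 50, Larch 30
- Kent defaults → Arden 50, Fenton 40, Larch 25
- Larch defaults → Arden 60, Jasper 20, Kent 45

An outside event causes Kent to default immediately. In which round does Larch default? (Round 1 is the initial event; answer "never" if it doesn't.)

never

Round 1 — Kent defaults (initial).
  Arden: +50 → 50 ≥ 30
  Fenton: +40 → 40 < 80
  Larch: +25 → 25 < 60
Round 2 — Arden defaults.
No further defaults.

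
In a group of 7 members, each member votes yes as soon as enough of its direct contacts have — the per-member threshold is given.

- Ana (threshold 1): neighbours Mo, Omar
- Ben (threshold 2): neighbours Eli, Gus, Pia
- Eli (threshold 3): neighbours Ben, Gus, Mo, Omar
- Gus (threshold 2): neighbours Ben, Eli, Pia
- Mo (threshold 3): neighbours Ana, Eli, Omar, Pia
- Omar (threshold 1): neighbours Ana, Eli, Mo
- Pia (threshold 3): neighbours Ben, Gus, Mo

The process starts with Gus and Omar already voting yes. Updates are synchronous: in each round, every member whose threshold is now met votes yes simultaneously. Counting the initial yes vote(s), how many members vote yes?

3

Round 1 — Gus, Omar vote yes (initial).
Round 2 — checking thresholds:
  Ana: 1 of 2 neighbours ≥ 1, votes yes.
  Ben: 1 of 3 neighbours < 2, holds.
  Eli: 2 of 4 neighbours < 3, holds.
  Mo: 1 of 4 neighbours < 3, holds.
  Pia: 1 of 3 neighbours < 3, holds.
Round 3 — no new yes votes; cascade stops.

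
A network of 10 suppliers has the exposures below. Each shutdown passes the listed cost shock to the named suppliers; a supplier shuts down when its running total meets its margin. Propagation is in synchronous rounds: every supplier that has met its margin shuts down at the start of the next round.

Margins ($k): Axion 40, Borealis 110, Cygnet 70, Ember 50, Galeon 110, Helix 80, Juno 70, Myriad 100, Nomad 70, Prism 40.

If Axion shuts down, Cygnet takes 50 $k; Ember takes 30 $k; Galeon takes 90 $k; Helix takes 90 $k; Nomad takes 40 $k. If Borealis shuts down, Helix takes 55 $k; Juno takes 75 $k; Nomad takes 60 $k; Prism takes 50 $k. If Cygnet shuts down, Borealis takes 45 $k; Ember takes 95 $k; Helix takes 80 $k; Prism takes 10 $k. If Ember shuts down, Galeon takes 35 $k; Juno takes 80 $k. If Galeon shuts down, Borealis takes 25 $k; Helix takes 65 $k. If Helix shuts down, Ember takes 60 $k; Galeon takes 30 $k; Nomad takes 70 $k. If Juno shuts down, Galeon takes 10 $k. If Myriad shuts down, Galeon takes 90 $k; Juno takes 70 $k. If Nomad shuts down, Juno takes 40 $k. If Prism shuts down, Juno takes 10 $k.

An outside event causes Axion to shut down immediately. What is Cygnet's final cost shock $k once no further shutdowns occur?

50

Round 1 — Axion shuts down (initial).
  Cygnet: +50 → 50 < 70
  Ember: +30 → 30 < 50
  Galeon: +90 → 90 < 110
  Helix: +90 → 90 ≥ 80
  Nomad: +40 → 40 < 70
Round 2 — Helix shuts down.
  Ember: +60 → 90 ≥ 50
  Galeon: +30 → 120 ≥ 110
  Nomad: +70 → 110 ≥ 70
Round 3 — Ember, Galeon, Nomad shut down.
  Borealis: +25 → 25 < 110
  Juno: +80+40 → 120 ≥ 70
Round 4 — Juno shuts down.
No further shutdowns.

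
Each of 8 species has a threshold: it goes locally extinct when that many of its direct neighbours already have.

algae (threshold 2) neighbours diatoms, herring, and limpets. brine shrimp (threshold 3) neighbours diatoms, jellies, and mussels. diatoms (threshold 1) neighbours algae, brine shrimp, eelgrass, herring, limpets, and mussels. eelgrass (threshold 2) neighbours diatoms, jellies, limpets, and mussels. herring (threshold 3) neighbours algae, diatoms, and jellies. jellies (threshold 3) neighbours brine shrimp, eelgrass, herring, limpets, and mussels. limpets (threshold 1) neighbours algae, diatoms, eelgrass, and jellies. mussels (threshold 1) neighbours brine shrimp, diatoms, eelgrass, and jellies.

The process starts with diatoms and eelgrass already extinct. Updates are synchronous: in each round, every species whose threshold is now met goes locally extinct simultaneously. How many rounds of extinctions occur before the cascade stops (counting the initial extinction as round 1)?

4

Round 1 — diatoms, eelgrass go locally extinct (initial).
Round 2 — checking thresholds:
  algae: 1 of 3 neighbours < 2, below threshold.
  brine shrimp: 1 of 3 neighbours < 3, below threshold.
  herring: 1 of 3 neighbours < 3, below threshold.
  jellies: 1 of 5 neighbours < 3, below threshold.
  limpets: 2 of 4 neighbours ≥ 1, goes locally extinct.
  mussels: 2 of 4 neighbours ≥ 1, goes locally extinct.
Round 3 — checking thresholds:
  algae: 2 of 3 neighbours ≥ 2, goes locally extinct.
  brine shrimp: 2 of 3 neighbours < 3, below threshold.
  herring: 1 of 3 neighbours < 3, below threshold.
  jellies: 3 of 5 neighbours ≥ 3, goes locally extinct.
Round 4 — checking thresholds:
  brine shrimp: 3 of 3 neighbours ≥ 3, goes locally extinct.
  herring: 3 of 3 neighbours ≥ 3, goes locally extinct.
Round 5 — no new extinctions; cascade stops.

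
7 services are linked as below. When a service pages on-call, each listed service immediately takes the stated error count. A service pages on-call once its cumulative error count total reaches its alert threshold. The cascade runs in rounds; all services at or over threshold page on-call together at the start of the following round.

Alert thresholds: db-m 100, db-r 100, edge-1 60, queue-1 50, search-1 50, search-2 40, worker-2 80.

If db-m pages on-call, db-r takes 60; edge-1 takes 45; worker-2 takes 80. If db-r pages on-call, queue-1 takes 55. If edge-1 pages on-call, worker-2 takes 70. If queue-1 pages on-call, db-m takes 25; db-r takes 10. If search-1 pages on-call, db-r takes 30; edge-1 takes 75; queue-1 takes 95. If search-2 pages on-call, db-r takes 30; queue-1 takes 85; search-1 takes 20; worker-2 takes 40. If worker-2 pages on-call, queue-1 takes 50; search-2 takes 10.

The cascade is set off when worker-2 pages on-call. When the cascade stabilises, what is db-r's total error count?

10

Round 1 — worker-2 pages on-call (initial).
  queue-1: +50 → 50 ≥ 50
  search-2: +10 → 10 < 40
Round 2 — queue-1 pages on-call.
  db-m: +25 → 25 < 100
  db-r: +10 → 10 < 100
No further pages.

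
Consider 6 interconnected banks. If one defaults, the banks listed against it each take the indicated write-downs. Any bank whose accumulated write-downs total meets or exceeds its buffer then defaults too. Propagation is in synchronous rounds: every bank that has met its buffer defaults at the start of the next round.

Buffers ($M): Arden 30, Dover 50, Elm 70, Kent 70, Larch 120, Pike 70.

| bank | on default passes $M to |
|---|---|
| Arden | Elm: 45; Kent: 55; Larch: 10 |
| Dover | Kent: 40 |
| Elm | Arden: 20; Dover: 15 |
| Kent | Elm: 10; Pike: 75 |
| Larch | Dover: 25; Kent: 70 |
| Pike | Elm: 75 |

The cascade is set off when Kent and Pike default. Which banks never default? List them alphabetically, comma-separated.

Round 1 — Kent, Pike default (initial).
  Elm: +10+75 → 85 ≥ 70
Round 2 — Elm defaults.
  Arden: +20 → 20 < 30
  Dover: +15 → 15 < 50
No further defaults.

Arden, Dover, Larch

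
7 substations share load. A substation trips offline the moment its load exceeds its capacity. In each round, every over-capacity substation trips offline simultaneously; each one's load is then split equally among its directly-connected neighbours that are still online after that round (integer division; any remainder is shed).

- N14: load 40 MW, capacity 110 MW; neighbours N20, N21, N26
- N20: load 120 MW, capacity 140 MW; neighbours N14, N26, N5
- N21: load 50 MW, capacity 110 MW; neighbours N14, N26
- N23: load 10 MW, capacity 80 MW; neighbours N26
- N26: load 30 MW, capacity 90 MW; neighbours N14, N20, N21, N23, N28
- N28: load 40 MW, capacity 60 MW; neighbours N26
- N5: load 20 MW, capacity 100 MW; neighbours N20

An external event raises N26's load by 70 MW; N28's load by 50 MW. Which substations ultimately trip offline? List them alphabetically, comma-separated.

Round 1 — N26 at 100 > 90; N28 at 90 > 60. N26, N28 trip offline.
  N26 sheds 100 MW to N14, N20, N21, N23: 25 each.
    N14: 40+25 = 65 ≤ 110
    N20: 120+25 = 145 > 140
    N21: 50+25 = 75 ≤ 110
    N23: 10+25 = 35 ≤ 80
  N28 sheds 90 MW: no online neighbours, lost.
Round 2 — N20 trips offline.
  N20 sheds 145 MW to N14, N5: 72 each (1 lost).
    N14: 65+72 = 137 > 110
    N5: 20+72 = 92 ≤ 100
Round 3 — N14 trips offline.
  N14 sheds 137 MW to N21: 137 each.
    N21: 75+137 = 212 > 110
Round 4 — N21 trips offline.
  N21 sheds 212 MW: no online neighbours, lost.
No further trips.

N14, N20, N21, N26, N28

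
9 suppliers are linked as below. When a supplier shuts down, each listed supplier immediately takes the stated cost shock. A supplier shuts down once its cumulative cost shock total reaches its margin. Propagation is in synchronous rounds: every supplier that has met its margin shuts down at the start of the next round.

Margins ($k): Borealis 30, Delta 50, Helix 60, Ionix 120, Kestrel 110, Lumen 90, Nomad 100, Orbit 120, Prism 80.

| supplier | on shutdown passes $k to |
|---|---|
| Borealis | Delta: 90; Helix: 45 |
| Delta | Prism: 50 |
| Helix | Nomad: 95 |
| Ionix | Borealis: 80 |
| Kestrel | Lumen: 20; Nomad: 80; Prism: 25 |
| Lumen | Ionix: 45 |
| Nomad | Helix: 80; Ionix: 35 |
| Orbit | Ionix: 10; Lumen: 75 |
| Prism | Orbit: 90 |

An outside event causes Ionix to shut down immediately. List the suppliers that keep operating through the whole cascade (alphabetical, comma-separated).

Helix, Kestrel, Lumen, Nomad, Orbit, Prism

Round 1 — Ionix shuts down (initial).
  Borealis: +80 → 80 ≥ 30
Round 2 — Borealis shuts down.
  Delta: +90 → 90 ≥ 50
  Helix: +45 → 45 < 60
Round 3 — Delta shuts down.
  Prism: +50 → 50 < 80
No further shutdowns.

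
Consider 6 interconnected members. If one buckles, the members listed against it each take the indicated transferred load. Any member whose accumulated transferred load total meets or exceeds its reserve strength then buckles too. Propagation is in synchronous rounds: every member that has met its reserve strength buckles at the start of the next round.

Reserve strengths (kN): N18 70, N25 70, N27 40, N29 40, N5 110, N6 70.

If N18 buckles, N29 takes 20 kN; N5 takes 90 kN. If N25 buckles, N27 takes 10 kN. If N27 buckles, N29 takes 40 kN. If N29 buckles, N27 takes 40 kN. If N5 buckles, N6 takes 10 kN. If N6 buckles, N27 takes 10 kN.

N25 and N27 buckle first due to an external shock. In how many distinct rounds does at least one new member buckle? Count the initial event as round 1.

2

Round 1 — N25, N27 buckle (initial).
  N29: +40 → 40 ≥ 40
Round 2 — N29 buckles.
No further bucklings.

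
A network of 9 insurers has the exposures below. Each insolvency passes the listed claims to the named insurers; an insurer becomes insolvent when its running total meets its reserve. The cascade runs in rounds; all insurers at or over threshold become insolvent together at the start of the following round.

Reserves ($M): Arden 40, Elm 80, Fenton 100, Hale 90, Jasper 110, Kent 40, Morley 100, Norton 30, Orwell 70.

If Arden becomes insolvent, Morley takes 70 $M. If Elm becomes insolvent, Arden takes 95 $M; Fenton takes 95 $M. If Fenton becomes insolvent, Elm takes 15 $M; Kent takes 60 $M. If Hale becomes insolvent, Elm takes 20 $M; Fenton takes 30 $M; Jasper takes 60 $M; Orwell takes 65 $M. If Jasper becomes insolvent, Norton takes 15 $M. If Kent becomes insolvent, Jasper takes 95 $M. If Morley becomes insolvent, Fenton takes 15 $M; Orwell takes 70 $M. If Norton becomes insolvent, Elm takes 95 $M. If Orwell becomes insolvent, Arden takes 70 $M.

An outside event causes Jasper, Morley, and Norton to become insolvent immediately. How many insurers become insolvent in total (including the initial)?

8

Round 1 — Jasper, Morley, Norton become insolvent (initial).
  Elm: +95 → 95 ≥ 80
  Fenton: +15 → 15 < 100
  Orwell: +70 → 70 ≥ 70
Round 2 — Elm, Orwell become insolvent.
  Arden: +95+70 → 165 ≥ 40
  Fenton: +95 → 110 ≥ 100
Round 3 — Arden, Fenton become insolvent.
  Kent: +60 → 60 ≥ 40
Round 4 — Kent becomes insolvent.
No further insolvencies.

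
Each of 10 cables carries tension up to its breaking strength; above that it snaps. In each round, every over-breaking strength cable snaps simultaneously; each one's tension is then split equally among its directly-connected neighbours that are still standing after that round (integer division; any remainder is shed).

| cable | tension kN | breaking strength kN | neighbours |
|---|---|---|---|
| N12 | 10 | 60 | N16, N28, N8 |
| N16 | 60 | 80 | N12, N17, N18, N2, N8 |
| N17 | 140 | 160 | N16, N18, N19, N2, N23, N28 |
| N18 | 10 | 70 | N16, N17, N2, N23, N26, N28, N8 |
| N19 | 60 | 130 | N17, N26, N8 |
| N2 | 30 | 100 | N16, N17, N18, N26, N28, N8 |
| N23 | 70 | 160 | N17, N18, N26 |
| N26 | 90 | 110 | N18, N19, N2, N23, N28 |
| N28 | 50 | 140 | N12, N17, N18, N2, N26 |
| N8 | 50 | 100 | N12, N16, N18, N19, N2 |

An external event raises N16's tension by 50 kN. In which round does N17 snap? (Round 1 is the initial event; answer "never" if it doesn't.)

2

Round 1 — N16 at 110 > 80. N16 snaps.
  N16 sheds 110 kN to N12, N17, N18, N2, N8: 22 each.
    N12: 10+22 = 32 ≤ 60
    N17: 140+22 = 162 > 160
    N18: 10+22 = 32 ≤ 70
    N2: 30+22 = 52 ≤ 100
    N8: 50+22 = 72 ≤ 100
Round 2 — N17 snaps.
  N17 sheds 162 kN to N18, N19, N2, N23, N28: 32 each (2 lost).
    N18: 32+32 = 64 ≤ 70
    N19: 60+32 = 92 ≤ 130
    N2: 52+32 = 84 ≤ 100
    N23: 70+32 = 102 ≤ 160
    N28: 50+32 = 82 ≤ 140
No further breaks.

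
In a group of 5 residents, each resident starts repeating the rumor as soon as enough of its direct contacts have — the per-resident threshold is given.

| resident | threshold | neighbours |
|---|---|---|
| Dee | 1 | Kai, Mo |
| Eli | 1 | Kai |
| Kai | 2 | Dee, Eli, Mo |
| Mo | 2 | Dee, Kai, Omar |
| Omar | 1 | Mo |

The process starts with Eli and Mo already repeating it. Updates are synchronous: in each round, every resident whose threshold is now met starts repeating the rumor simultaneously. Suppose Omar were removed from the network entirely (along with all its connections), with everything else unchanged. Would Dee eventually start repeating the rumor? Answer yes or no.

With Omar removed:
Round 1 — Eli, Mo start repeating the rumor (initial).
Round 2 — checking thresholds:
  Dee: 1 of 2 neighbours ≥ 1, starts repeating the rumor.
  Kai: 2 of 3 neighbours ≥ 2, starts repeating the rumor.
Round 3 — no new spreads; cascade stops.

yes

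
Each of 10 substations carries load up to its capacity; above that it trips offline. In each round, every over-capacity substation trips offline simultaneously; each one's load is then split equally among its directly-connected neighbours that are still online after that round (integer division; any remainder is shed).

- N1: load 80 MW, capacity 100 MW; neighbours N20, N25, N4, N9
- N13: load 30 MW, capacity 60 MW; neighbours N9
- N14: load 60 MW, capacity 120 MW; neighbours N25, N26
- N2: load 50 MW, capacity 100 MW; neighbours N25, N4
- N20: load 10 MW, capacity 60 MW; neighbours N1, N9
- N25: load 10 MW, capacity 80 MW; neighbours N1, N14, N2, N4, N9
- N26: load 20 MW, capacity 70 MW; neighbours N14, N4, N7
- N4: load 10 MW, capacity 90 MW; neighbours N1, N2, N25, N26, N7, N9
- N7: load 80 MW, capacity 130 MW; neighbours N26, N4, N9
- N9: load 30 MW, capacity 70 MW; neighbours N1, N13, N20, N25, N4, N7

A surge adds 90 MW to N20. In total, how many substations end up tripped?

9

Round 1 — N20 at 100 > 60. N20 trips offline.
  N20 sheds 100 MW to N1, N9: 50 each.
    N1: 80+50 = 130 > 100
    N9: 30+50 = 80 > 70
Round 2 — N1, N9 trip offline.
  N1 sheds 130 MW to N25, N4: 65 each.
    N25: 10+65 = 75 ≤ 80
    N4: 10+65 = 75 ≤ 90
  N9 sheds 80 MW to N13, N25, N4, N7: 20 each.
    N13: 30+20 = 50 ≤ 60
    N25: 75+20 = 95 > 80
    N4: 75+20 = 95 > 90
    N7: 80+20 = 100 ≤ 130
Round 3 — N25, N4 trip offline.
  N25 sheds 95 MW to N14, N2: 47 each (1 lost).
    N14: 60+47 = 107 ≤ 120
    N2: 50+47 = 97 ≤ 100
  N4 sheds 95 MW to N2, N26, N7: 31 each (2 lost).
    N2: 97+31 = 128 > 100
    N26: 20+31 = 51 ≤ 70
    N7: 100+31 = 131 > 130
Round 4 — N2, N7 trip offline.
  N2 sheds 128 MW: no online neighbours, lost.
  N7 sheds 131 MW to N26: 131 each.
    N26: 51+131 = 182 > 70
Round 5 — N26 trips offline.
  N26 sheds 182 MW to N14: 182 each.
    N14: 107+182 = 289 > 120
Round 6 — N14 trips offline.
  N14 sheds 289 MW: no online neighbours, lost.
No further trips.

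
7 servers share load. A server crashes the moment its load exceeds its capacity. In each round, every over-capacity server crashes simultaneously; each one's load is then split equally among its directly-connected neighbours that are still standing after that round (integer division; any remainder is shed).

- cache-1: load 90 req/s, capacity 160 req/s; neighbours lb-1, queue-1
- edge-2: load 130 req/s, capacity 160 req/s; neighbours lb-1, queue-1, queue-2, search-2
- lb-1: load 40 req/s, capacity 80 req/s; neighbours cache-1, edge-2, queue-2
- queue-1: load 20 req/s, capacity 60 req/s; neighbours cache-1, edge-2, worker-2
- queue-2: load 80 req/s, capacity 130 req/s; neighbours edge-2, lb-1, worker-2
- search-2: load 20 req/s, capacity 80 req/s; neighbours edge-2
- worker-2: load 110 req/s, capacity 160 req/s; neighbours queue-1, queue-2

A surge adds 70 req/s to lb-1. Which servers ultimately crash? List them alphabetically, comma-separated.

Round 1 — lb-1 at 110 > 80. lb-1 crashes.
  lb-1 sheds 110 req/s to cache-1, edge-2, queue-2: 36 each (2 lost).
    cache-1: 90+36 = 126 ≤ 160
    edge-2: 130+36 = 166 > 160
    queue-2: 80+36 = 116 ≤ 130
Round 2 — edge-2 crashes.
  edge-2 sheds 166 req/s to queue-1, queue-2, search-2: 55 each (1 lost).
    queue-1: 20+55 = 75 > 60
    queue-2: 116+55 = 171 > 130
    search-2: 20+55 = 75 ≤ 80
Round 3 — queue-1, queue-2 crash.
  queue-1 sheds 75 req/s to cache-1, worker-2: 37 each (1 lost).
    cache-1: 126+37 = 163 > 160
    worker-2: 110+37 = 147 ≤ 160
  queue-2 sheds 171 req/s to worker-2: 171 each.
    worker-2: 147+171 = 318 > 160
Round 4 — cache-1, worker-2 crash.
  cache-1 sheds 163 req/s: no online neighbours, lost.
  worker-2 sheds 318 req/s: no online neighbours, lost.
No further crashes.

cache-1, edge-2, lb-1, queue-1, queue-2, worker-2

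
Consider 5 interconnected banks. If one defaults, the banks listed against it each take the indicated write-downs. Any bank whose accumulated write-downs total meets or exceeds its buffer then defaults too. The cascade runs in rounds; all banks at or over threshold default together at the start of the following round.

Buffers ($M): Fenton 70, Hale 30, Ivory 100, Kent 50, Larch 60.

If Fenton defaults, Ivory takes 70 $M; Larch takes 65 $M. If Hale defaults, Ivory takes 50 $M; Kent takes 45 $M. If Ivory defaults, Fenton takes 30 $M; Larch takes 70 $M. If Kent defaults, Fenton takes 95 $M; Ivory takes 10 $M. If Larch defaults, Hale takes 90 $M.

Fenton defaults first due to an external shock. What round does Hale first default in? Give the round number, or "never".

Round 1 — Fenton defaults (initial).
  Ivory: +70 → 70 < 100
  Larch: +65 → 65 ≥ 60
Round 2 — Larch defaults.
  Hale: +90 → 90 ≥ 30
Round 3 — Hale defaults.
  Ivory: +50 → 120 ≥ 100
  Kent: +45 → 45 < 50
Round 4 — Ivory defaults.
No further defaults.

3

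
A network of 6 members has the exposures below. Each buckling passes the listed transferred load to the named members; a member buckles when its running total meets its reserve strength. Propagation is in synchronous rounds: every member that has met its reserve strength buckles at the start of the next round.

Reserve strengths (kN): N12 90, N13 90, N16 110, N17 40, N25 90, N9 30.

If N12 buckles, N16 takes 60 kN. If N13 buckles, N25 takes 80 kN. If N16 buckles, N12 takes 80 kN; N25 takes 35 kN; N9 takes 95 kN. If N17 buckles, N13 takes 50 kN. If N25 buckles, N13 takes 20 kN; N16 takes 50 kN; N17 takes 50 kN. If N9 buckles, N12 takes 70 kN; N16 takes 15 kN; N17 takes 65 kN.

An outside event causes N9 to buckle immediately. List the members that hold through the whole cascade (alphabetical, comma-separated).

Round 1 — N9 buckles (initial).
  N12: +70 → 70 < 90
  N16: +15 → 15 < 110
  N17: +65 → 65 ≥ 40
Round 2 — N17 buckles.
  N13: +50 → 50 < 90
No further bucklings.

N12, N13, N16, N25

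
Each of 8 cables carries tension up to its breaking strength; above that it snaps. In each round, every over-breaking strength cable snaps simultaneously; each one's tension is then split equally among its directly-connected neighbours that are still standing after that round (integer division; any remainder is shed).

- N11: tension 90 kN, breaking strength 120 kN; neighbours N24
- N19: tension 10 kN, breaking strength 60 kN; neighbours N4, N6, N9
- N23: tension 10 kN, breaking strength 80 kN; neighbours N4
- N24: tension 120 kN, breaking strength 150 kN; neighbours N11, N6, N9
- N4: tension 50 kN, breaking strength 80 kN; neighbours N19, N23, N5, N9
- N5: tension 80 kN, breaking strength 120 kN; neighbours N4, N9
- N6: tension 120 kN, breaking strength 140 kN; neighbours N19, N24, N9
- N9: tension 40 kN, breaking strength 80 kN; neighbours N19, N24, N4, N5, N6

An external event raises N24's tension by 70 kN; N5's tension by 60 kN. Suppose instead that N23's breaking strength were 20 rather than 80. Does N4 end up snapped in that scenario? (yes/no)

With N23's breaking strength at 20:
Round 1 — N24 at 190 > 150; N5 at 140 > 120. N24, N5 snap.
  N24 sheds 190 kN to N11, N6, N9: 63 each (1 lost).
    N11: 90+63 = 153 > 120
    N6: 120+63 = 183 > 140
    N9: 40+63 = 103 > 80
  N5 sheds 140 kN to N4, N9: 70 each.
    N4: 50+70 = 120 > 80
    N9: 103+70 = 173 > 80
Round 2 — N11, N4, N6, N9 snap.
  N11 sheds 153 kN: no online neighbours, lost.
  N4 sheds 120 kN to N19, N23: 60 each.
    N19: 10+60 = 70 > 60
    N23: 10+60 = 70 > 20
  N6 sheds 183 kN to N19: 183 each.
    N19: 70+183 = 253 > 60
  N9 sheds 173 kN to N19: 173 each.
    N19: 253+173 = 426 > 60
Round 3 — N19, N23 snap.
  N19 sheds 426 kN: no online neighbours, lost.
  N23 sheds 70 kN: no online neighbours, lost.
No further breaks.

yes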